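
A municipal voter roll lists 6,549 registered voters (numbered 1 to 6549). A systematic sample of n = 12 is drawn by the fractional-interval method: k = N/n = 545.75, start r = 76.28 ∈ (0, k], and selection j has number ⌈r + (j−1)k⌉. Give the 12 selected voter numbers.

j=1: r + 0k = 76.28 → ⌈·⌉ = 77
j=2: r + 1k = 622.03 → ⌈·⌉ = 623
j=3: r + 2k = 1167.78 → ⌈·⌉ = 1168
j=4: r + 3k = 1713.53 → ⌈·⌉ = 1714
j=5: r + 4k = 2259.28 → ⌈·⌉ = 2260
j=6: r + 5k = 2805.03 → ⌈·⌉ = 2806
j=7: r + 6k = 3350.78 → ⌈·⌉ = 3351
j=8: r + 7k = 3896.53 → ⌈·⌉ = 3897
j=9: r + 8k = 4442.28 → ⌈·⌉ = 4443
j=10: r + 9k = 4988.03 → ⌈·⌉ = 4989
j=11: r + 10k = 5533.78 → ⌈·⌉ = 5534
j=12: r + 11k = 6079.53 → ⌈·⌉ = 6080

77, 623, 1168, 1714, 2260, 2806, 3351, 3897, 4443, 4989, 5534, 6080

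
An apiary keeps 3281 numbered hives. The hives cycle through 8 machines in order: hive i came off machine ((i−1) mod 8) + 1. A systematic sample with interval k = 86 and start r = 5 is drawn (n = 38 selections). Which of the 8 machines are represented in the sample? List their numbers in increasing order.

1, 3, 5, 7

Consecutive selections differ by k = 86, so their machine numbers differ by 86 mod 8 = 6.
gcd(86, 8) = 2, so the sample visits 8/2 = 4 distinct residues mod 8.
Start 5 is machine 5; the machines hit are 1, 3, 5, 7.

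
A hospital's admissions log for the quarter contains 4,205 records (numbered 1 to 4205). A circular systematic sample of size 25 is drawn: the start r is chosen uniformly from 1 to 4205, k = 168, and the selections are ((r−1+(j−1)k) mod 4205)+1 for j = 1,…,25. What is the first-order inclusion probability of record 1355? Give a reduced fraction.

For each position j, as r ranges over 1…4205 the j-th selection hits every record exactly once, so record 1355 is selected for exactly 25 of the 4205 starts.
Inclusion probability = 25/4205 = 5/841.

5/841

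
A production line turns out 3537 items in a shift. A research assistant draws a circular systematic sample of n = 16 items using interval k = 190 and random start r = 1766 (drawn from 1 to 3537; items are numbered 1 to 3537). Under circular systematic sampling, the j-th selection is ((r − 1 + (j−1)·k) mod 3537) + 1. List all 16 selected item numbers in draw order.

1766, 1956, 2146, 2336, 2526, 2716, 2906, 3096, 3286, 3476, 129, 319, 509, 699, 889, 1079

Selection 1: 1766
Selection 2: 1766 + 190 = 1956
Selection 3: 1956 + 190 = 2146
Selection 4: 2146 + 190 = 2336
Selection 5: 2336 + 190 = 2526
Selection 6: 2526 + 190 = 2716
Selection 7: 2716 + 190 = 2906
Selection 8: 2906 + 190 = 3096
Selection 9: 3096 + 190 = 3286
Selection 10: 3286 + 190 = 3476
Selection 11: 3476 + 190 = 3666 → 3666 − 3537 = 129
Selection 12: 129 + 190 = 319
Selection 13: 319 + 190 = 509
Selection 14: 509 + 190 = 699
Selection 15: 699 + 190 = 889
Selection 16: 889 + 190 = 1079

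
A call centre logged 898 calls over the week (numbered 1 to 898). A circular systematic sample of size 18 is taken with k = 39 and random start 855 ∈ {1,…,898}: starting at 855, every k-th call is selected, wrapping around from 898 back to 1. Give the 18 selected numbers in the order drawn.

855, 894, 35, 74, 113, 152, 191, 230, 269, 308, 347, 386, 425, 464, 503, 542, 581, 620

Selection 1: 855
Selection 2: 855 + 39 = 894
Selection 3: 894 + 39 = 933 → 933 − 898 = 35
Selection 4: 35 + 39 = 74
Selection 5: 74 + 39 = 113
Selection 6: 113 + 39 = 152
Selection 7: 152 + 39 = 191
Selection 8: 191 + 39 = 230
Selection 9: 230 + 39 = 269
Selection 10: 269 + 39 = 308
Selection 11: 308 + 39 = 347
Selection 12: 347 + 39 = 386
Selection 13: 386 + 39 = 425
Selection 14: 425 + 39 = 464
Selection 15: 464 + 39 = 503
Selection 16: 503 + 39 = 542
Selection 17: 542 + 39 = 581
Selection 18: 581 + 39 = 620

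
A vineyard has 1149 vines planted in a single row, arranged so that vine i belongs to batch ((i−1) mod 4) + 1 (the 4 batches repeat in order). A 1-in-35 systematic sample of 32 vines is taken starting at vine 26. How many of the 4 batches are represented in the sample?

4

Consecutive selections differ by k = 35, so their batch numbers differ by 35 mod 4 = 3.
gcd(35, 4) = 1, so the sample visits 4/1 = 4 distinct residues mod 4.
Start 26 is batch 2; the batches hit are 1, 2, 3, 4.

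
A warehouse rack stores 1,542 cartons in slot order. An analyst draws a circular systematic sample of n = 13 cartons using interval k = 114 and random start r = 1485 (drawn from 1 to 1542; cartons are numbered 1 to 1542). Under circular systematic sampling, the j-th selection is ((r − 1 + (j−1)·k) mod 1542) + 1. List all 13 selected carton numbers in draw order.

Selection 1: 1485
Selection 2: 1485 + 114 = 1599 → 1599 − 1542 = 57
Selection 3: 57 + 114 = 171
Selection 4: 171 + 114 = 285
Selection 5: 285 + 114 = 399
Selection 6: 399 + 114 = 513
Selection 7: 513 + 114 = 627
Selection 8: 627 + 114 = 741
Selection 9: 741 + 114 = 855
Selection 10: 855 + 114 = 969
Selection 11: 969 + 114 = 1083
Selection 12: 1083 + 114 = 1197
Selection 13: 1197 + 114 = 1311

1485, 57, 171, 285, 399, 513, 627, 741, 855, 969, 1083, 1197, 1311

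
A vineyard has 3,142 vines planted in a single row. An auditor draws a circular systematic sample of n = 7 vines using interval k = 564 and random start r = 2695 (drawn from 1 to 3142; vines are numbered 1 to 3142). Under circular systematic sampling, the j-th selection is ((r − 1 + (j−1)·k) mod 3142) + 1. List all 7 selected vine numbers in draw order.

Selection 1: 2695
Selection 2: 2695 + 564 = 3259 → 3259 − 3142 = 117
Selection 3: 117 + 564 = 681
Selection 4: 681 + 564 = 1245
Selection 5: 1245 + 564 = 1809
Selection 6: 1809 + 564 = 2373
Selection 7: 2373 + 564 = 2937

2695, 117, 681, 1245, 1809, 2373, 2937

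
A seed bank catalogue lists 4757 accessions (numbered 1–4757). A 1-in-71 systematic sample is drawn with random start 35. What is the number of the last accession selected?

4721

k = 71
67th selection = r + (67−1)·k = 35 + 66×71 = 35 + 4686 = 4721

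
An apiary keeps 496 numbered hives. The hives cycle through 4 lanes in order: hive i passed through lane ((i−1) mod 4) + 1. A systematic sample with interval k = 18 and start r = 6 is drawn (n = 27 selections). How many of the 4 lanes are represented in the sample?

2

Consecutive selections differ by k = 18, so their lane numbers differ by 18 mod 4 = 2.
gcd(18, 4) = 2, so the sample visits 4/2 = 2 distinct residues mod 4.
Start 6 is lane 2; the lanes hit are 2, 4.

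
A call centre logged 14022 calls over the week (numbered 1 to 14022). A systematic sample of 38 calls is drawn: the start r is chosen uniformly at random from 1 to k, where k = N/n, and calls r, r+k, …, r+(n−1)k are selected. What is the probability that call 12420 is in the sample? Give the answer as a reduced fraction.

k = 14022/38 = 369.
Call 12420 is selected iff r ≡ 12420 (mod 369); exactly one such r in {1,…,369}.
Inclusion probability = 1/369.

1/369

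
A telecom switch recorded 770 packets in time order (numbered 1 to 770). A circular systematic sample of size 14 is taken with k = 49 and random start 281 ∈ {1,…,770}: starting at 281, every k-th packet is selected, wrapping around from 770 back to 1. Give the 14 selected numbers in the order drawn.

281, 330, 379, 428, 477, 526, 575, 624, 673, 722, 1, 50, 99, 148

Selection 1: 281
Selection 2: 281 + 49 = 330
Selection 3: 330 + 49 = 379
Selection 4: 379 + 49 = 428
Selection 5: 428 + 49 = 477
Selection 6: 477 + 49 = 526
Selection 7: 526 + 49 = 575
Selection 8: 575 + 49 = 624
Selection 9: 624 + 49 = 673
Selection 10: 673 + 49 = 722
Selection 11: 722 + 49 = 771 → 771 − 770 = 1
Selection 12: 1 + 49 = 50
Selection 13: 50 + 49 = 99
Selection 14: 99 + 49 = 148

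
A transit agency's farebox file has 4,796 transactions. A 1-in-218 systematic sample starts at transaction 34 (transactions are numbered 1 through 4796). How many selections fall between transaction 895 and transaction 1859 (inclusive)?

5

k = 218
First selection ≥ 895: 34 + ⌈(895−34)/218⌉·218 = 34 + 4×218 = 906
Last selection ≤ 1859: 34 + ⌊(1859−34)/218⌋·218 = 34 + 8×218 = 1778
Count = 8 − 4 + 1 = 5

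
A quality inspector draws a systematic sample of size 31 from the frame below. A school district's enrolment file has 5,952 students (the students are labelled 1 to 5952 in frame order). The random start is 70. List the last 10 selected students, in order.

k = N/n = 5952/31 = 192
22nd selection = 70 + 21×192 = 4102
23rd: 4102 + 192 = 4294
24th: 4294 + 192 = 4486
25th: 4486 + 192 = 4678
26th: 4678 + 192 = 4870
27th: 4870 + 192 = 5062
28th: 5062 + 192 = 5254
29th: 5254 + 192 = 5446
30th: 5446 + 192 = 5638
31st: 5638 + 192 = 5830

4102, 4294, 4486, 4678, 4870, 5062, 5254, 5446, 5638, 5830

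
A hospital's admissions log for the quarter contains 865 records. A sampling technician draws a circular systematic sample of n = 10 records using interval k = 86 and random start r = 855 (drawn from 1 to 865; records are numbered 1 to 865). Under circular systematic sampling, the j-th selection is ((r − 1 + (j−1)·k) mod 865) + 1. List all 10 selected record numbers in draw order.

Selection 1: 855
Selection 2: 855 + 86 = 941 → 941 − 865 = 76
Selection 3: 76 + 86 = 162
Selection 4: 162 + 86 = 248
Selection 5: 248 + 86 = 334
Selection 6: 334 + 86 = 420
Selection 7: 420 + 86 = 506
Selection 8: 506 + 86 = 592
Selection 9: 592 + 86 = 678
Selection 10: 678 + 86 = 764

855, 76, 162, 248, 334, 420, 506, 592, 678, 764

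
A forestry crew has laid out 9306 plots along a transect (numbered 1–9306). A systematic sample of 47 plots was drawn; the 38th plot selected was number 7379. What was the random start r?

k = 9306/47 = 198
r = 7379 − (38−1)×198 = 7379 − 7326 = 53

53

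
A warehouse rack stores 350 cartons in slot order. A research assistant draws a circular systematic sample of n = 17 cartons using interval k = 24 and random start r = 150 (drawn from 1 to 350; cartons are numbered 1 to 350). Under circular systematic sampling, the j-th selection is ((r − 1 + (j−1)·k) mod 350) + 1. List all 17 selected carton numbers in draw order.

Selection 1: 150
Selection 2: 150 + 24 = 174
Selection 3: 174 + 24 = 198
Selection 4: 198 + 24 = 222
Selection 5: 222 + 24 = 246
Selection 6: 246 + 24 = 270
Selection 7: 270 + 24 = 294
Selection 8: 294 + 24 = 318
Selection 9: 318 + 24 = 342
Selection 10: 342 + 24 = 366 → 366 − 350 = 16
Selection 11: 16 + 24 = 40
Selection 12: 40 + 24 = 64
Selection 13: 64 + 24 = 88
Selection 14: 88 + 24 = 112
Selection 15: 112 + 24 = 136
Selection 16: 136 + 24 = 160
Selection 17: 160 + 24 = 184

150, 174, 198, 222, 246, 270, 294, 318, 342, 16, 40, 64, 88, 112, 136, 160, 184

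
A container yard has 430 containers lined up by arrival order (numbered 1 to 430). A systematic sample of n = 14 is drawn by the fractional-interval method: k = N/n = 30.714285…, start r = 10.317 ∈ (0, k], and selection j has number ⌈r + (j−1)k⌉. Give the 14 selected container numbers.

j=1: r + 0k = 10.317 → ⌈·⌉ = 11
j=2: r + 1k = 41.031285… → ⌈·⌉ = 42
j=3: r + 2k = 71.745571… → ⌈·⌉ = 72
j=4: r + 3k = 102.459857… → ⌈·⌉ = 103
j=5: r + 4k = 133.174142… → ⌈·⌉ = 134
j=6: r + 5k = 163.888428… → ⌈·⌉ = 164
j=7: r + 6k = 194.602714… → ⌈·⌉ = 195
j=8: r + 7k = 225.317 → ⌈·⌉ = 226
j=9: r + 8k = 256.031285… → ⌈·⌉ = 257
j=10: r + 9k = 286.745571… → ⌈·⌉ = 287
j=11: r + 10k = 317.459857… → ⌈·⌉ = 318
j=12: r + 11k = 348.174142… → ⌈·⌉ = 349
j=13: r + 12k = 378.888428… → ⌈·⌉ = 379
j=14: r + 13k = 409.602714… → ⌈·⌉ = 410

11, 42, 72, 103, 134, 164, 195, 226, 257, 287, 318, 349, 379, 410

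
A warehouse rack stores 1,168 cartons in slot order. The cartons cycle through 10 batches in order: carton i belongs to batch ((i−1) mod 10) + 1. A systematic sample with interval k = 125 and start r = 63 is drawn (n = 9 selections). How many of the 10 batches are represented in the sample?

Consecutive selections differ by k = 125, so their batch numbers differ by 125 mod 10 = 5.
gcd(125, 10) = 5, so the sample visits 10/5 = 2 distinct residues mod 10.
Start 63 is batch 3; the batches hit are 3, 8.

2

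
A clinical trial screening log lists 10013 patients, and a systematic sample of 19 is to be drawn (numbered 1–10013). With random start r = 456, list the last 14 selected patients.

k = N/n = 10013/19 = 527
6th selection = 456 + 5×527 = 3091
7th: 3091 + 527 = 3618
8th: 3618 + 527 = 4145
9th: 4145 + 527 = 4672
10th: 4672 + 527 = 5199
11th: 5199 + 527 = 5726
12th: 5726 + 527 = 6253
13th: 6253 + 527 = 6780
14th: 6780 + 527 = 7307
15th: 7307 + 527 = 7834
16th: 7834 + 527 = 8361
17th: 8361 + 527 = 8888
18th: 8888 + 527 = 9415
19th: 9415 + 527 = 9942

3091, 3618, 4145, 4672, 5199, 5726, 6253, 6780, 7307, 7834, 8361, 8888, 9415, 9942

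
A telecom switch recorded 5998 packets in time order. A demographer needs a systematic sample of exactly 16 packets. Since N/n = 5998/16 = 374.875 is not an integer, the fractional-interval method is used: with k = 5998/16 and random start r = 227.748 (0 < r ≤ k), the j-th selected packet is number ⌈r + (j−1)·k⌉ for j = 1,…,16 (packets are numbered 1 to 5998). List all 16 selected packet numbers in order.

j=1: r + 0k = 227.748 → ⌈·⌉ = 228
j=2: r + 1k = 602.623 → ⌈·⌉ = 603
j=3: r + 2k = 977.498 → ⌈·⌉ = 978
j=4: r + 3k = 1352.373 → ⌈·⌉ = 1353
j=5: r + 4k = 1727.248 → ⌈·⌉ = 1728
j=6: r + 5k = 2102.123 → ⌈·⌉ = 2103
j=7: r + 6k = 2476.998 → ⌈·⌉ = 2477
j=8: r + 7k = 2851.873 → ⌈·⌉ = 2852
j=9: r + 8k = 3226.748 → ⌈·⌉ = 3227
j=10: r + 9k = 3601.623 → ⌈·⌉ = 3602
j=11: r + 10k = 3976.498 → ⌈·⌉ = 3977
j=12: r + 11k = 4351.373 → ⌈·⌉ = 4352
j=13: r + 12k = 4726.248 → ⌈·⌉ = 4727
j=14: r + 13k = 5101.123 → ⌈·⌉ = 5102
j=15: r + 14k = 5475.998 → ⌈·⌉ = 5476
j=16: r + 15k = 5850.873 → ⌈·⌉ = 5851

228, 603, 978, 1353, 1728, 2103, 2477, 2852, 3227, 3602, 3977, 4352, 4727, 5102, 5476, 5851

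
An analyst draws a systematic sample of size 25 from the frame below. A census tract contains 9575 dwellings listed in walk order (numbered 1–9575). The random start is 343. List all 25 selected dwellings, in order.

343, 726, 1109, 1492, 1875, 2258, 2641, 3024, 3407, 3790, 4173, 4556, 4939, 5322, 5705, 6088, 6471, 6854, 7237, 7620, 8003, 8386, 8769, 9152, 9535

k = N/n = 9575/25 = 383
dwelling 1: 343
dwelling 2: 343 + 383 = 726
dwelling 3: 726 + 383 = 1109
dwelling 4: 1109 + 383 = 1492
dwelling 5: 1492 + 383 = 1875
dwelling 6: 1875 + 383 = 2258
dwelling 7: 2258 + 383 = 2641
dwelling 8: 2641 + 383 = 3024
dwelling 9: 3024 + 383 = 3407
dwelling 10: 3407 + 383 = 3790
dwelling 11: 3790 + 383 = 4173
dwelling 12: 4173 + 383 = 4556
dwelling 13: 4556 + 383 = 4939
dwelling 14: 4939 + 383 = 5322
dwelling 15: 5322 + 383 = 5705
dwelling 16: 5705 + 383 = 6088
dwelling 17: 6088 + 383 = 6471
dwelling 18: 6471 + 383 = 6854
dwelling 19: 6854 + 383 = 7237
dwelling 20: 7237 + 383 = 7620
dwelling 21: 7620 + 383 = 8003
dwelling 22: 8003 + 383 = 8386
dwelling 23: 8386 + 383 = 8769
dwelling 24: 8769 + 383 = 9152
dwelling 25: 9152 + 383 = 9535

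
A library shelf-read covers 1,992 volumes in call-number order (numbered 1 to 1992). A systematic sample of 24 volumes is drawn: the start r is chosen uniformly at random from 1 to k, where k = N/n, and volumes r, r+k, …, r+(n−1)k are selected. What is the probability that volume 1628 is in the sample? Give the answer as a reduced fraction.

k = 1992/24 = 83.
Volume 1628 is selected iff r ≡ 1628 (mod 83); exactly one such r in {1,…,83}.
Inclusion probability = 1/83.

1/83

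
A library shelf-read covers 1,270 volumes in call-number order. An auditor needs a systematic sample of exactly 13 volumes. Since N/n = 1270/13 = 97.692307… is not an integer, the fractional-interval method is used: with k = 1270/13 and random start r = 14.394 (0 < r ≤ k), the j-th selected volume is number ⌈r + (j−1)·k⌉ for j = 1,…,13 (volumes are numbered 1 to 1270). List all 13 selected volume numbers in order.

15, 113, 210, 308, 406, 503, 601, 699, 796, 894, 992, 1090, 1187

j=1: r + 0k = 14.394 → ⌈·⌉ = 15
j=2: r + 1k = 112.086307… → ⌈·⌉ = 113
j=3: r + 2k = 209.778615… → ⌈·⌉ = 210
j=4: r + 3k = 307.470923… → ⌈·⌉ = 308
j=5: r + 4k = 405.163230… → ⌈·⌉ = 406
j=6: r + 5k = 502.855538… → ⌈·⌉ = 503
j=7: r + 6k = 600.547846… → ⌈·⌉ = 601
j=8: r + 7k = 698.240153… → ⌈·⌉ = 699
j=9: r + 8k = 795.932461… → ⌈·⌉ = 796
j=10: r + 9k = 893.624769… → ⌈·⌉ = 894
j=11: r + 10k = 991.317076… → ⌈·⌉ = 992
j=12: r + 11k = 1089.009384… → ⌈·⌉ = 1090
j=13: r + 12k = 1186.701692… → ⌈·⌉ = 1187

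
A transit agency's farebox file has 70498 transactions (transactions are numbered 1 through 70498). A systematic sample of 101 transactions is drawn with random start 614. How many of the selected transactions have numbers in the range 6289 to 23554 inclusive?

k = 70498/101 = 698
First selection ≥ 6289: 614 + ⌈(6289−614)/698⌉·698 = 614 + 9×698 = 6896
Last selection ≤ 23554: 614 + ⌊(23554−614)/698⌋·698 = 614 + 32×698 = 22950
Count = 32 − 9 + 1 = 24

24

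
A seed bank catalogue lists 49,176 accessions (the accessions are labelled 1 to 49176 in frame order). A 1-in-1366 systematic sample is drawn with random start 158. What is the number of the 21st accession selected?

27478

k = 1366
21st selection = r + (21−1)·k = 158 + 20×1366 = 158 + 27320 = 27478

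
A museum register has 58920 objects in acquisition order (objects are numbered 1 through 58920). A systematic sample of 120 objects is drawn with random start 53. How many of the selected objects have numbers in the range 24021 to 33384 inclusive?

19

k = 58920/120 = 491
First selection ≥ 24021: 53 + ⌈(24021−53)/491⌉·491 = 53 + 49×491 = 24112
Last selection ≤ 33384: 53 + ⌊(33384−53)/491⌋·491 = 53 + 67×491 = 32950
Count = 67 − 49 + 1 = 19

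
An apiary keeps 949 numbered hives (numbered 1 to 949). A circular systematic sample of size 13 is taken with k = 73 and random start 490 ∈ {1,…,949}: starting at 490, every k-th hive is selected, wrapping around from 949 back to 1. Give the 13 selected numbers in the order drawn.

Selection 1: 490
Selection 2: 490 + 73 = 563
Selection 3: 563 + 73 = 636
Selection 4: 636 + 73 = 709
Selection 5: 709 + 73 = 782
Selection 6: 782 + 73 = 855
Selection 7: 855 + 73 = 928
Selection 8: 928 + 73 = 1001 → 1001 − 949 = 52
Selection 9: 52 + 73 = 125
Selection 10: 125 + 73 = 198
Selection 11: 198 + 73 = 271
Selection 12: 271 + 73 = 344
Selection 13: 344 + 73 = 417

490, 563, 636, 709, 782, 855, 928, 52, 125, 198, 271, 344, 417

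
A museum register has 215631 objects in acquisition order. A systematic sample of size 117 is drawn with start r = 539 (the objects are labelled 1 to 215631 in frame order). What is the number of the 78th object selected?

142450

k = 215631/117 = 1843
78th selection = r + (78−1)·k = 539 + 77×1843 = 539 + 141911 = 142450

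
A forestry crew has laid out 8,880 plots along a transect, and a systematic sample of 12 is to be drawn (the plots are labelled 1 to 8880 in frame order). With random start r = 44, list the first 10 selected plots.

k = N/n = 8880/12 = 740
plot 1: 44
plot 2: 44 + 740 = 784
plot 3: 784 + 740 = 1524
plot 4: 1524 + 740 = 2264
plot 5: 2264 + 740 = 3004
plot 6: 3004 + 740 = 3744
plot 7: 3744 + 740 = 4484
plot 8: 4484 + 740 = 5224
plot 9: 5224 + 740 = 5964
plot 10: 5964 + 740 = 6704

44, 784, 1524, 2264, 3004, 3744, 4484, 5224, 5964, 6704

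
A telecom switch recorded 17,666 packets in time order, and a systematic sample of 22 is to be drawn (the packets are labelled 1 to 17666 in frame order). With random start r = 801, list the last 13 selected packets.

k = N/n = 17666/22 = 803
10th selection = 801 + 9×803 = 8028
11th: 8028 + 803 = 8831
12th: 8831 + 803 = 9634
13th: 9634 + 803 = 10437
14th: 10437 + 803 = 11240
15th: 11240 + 803 = 12043
16th: 12043 + 803 = 12846
17th: 12846 + 803 = 13649
18th: 13649 + 803 = 14452
19th: 14452 + 803 = 15255
20th: 15255 + 803 = 16058
21st: 16058 + 803 = 16861
22nd: 16861 + 803 = 17664

8028, 8831, 9634, 10437, 11240, 12043, 12846, 13649, 14452, 15255, 16058, 16861, 17664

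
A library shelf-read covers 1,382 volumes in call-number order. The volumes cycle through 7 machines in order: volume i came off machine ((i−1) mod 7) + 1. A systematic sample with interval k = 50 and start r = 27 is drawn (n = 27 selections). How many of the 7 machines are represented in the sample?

Consecutive selections differ by k = 50, so their machine numbers differ by 50 mod 7 = 1.
gcd(50, 7) = 1, so the sample visits 7/1 = 7 distinct residues mod 7.
Start 27 is machine 6; the machines hit are 1, 2, 3, 4, 5, 6, 7.

7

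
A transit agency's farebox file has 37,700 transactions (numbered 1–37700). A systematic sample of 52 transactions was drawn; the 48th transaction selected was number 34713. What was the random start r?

k = 37700/52 = 725
r = 34713 − (48−1)×725 = 34713 − 34075 = 638

638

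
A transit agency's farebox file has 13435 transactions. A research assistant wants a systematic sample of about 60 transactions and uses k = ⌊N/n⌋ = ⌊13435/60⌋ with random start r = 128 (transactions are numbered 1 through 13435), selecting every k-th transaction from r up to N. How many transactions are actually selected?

k = ⌊13435/60⌋ = 223
Achieved size = ⌊(13435 − 128)/223⌋ + 1 = ⌊13307/223⌋ + 1 = 59 + 1 = 60
(last selection: 128 + 59×223 = 13285 ≤ 13435; next would be 13508 > 13435)

60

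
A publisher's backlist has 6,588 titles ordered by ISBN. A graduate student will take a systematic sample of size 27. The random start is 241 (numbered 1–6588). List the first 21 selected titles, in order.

241, 485, 729, 973, 1217, 1461, 1705, 1949, 2193, 2437, 2681, 2925, 3169, 3413, 3657, 3901, 4145, 4389, 4633, 4877, 5121

k = N/n = 6588/27 = 244
title 1: 241
title 2: 241 + 244 = 485
title 3: 485 + 244 = 729
title 4: 729 + 244 = 973
title 5: 973 + 244 = 1217
title 6: 1217 + 244 = 1461
title 7: 1461 + 244 = 1705
title 8: 1705 + 244 = 1949
title 9: 1949 + 244 = 2193
title 10: 2193 + 244 = 2437
title 11: 2437 + 244 = 2681
title 12: 2681 + 244 = 2925
title 13: 2925 + 244 = 3169
title 14: 3169 + 244 = 3413
title 15: 3413 + 244 = 3657
title 16: 3657 + 244 = 3901
title 17: 3901 + 244 = 4145
title 18: 4145 + 244 = 4389
title 19: 4389 + 244 = 4633
title 20: 4633 + 244 = 4877
title 21: 4877 + 244 = 5121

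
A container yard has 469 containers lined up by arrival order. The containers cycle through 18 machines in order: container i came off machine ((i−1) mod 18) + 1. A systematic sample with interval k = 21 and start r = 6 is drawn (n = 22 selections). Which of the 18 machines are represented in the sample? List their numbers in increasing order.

3, 6, 9, 12, 15, 18

Consecutive selections differ by k = 21, so their machine numbers differ by 21 mod 18 = 3.
gcd(21, 18) = 3, so the sample visits 18/3 = 6 distinct residues mod 18.
Start 6 is machine 6; the machines hit are 3, 6, 9, 12, 15, 18.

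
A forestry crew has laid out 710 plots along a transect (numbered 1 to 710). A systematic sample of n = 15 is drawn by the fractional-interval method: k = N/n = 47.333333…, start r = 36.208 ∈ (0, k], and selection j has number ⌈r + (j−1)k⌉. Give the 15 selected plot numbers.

j=1: r + 0k = 36.208 → ⌈·⌉ = 37
j=2: r + 1k = 83.541333… → ⌈·⌉ = 84
j=3: r + 2k = 130.874666… → ⌈·⌉ = 131
j=4: r + 3k = 178.208 → ⌈·⌉ = 179
j=5: r + 4k = 225.541333… → ⌈·⌉ = 226
j=6: r + 5k = 272.874666… → ⌈·⌉ = 273
j=7: r + 6k = 320.208 → ⌈·⌉ = 321
j=8: r + 7k = 367.541333… → ⌈·⌉ = 368
j=9: r + 8k = 414.874666… → ⌈·⌉ = 415
j=10: r + 9k = 462.208 → ⌈·⌉ = 463
j=11: r + 10k = 509.541333… → ⌈·⌉ = 510
j=12: r + 11k = 556.874666… → ⌈·⌉ = 557
j=13: r + 12k = 604.208 → ⌈·⌉ = 605
j=14: r + 13k = 651.541333… → ⌈·⌉ = 652
j=15: r + 14k = 698.874666… → ⌈·⌉ = 699

37, 84, 131, 179, 226, 273, 321, 368, 415, 463, 510, 557, 605, 652, 699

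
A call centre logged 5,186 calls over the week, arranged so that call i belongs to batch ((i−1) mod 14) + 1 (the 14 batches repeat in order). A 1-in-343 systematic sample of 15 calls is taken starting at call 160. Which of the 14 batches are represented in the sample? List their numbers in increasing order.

6, 13

Consecutive selections differ by k = 343, so their batch numbers differ by 343 mod 14 = 7.
gcd(343, 14) = 7, so the sample visits 14/7 = 2 distinct residues mod 14.
Start 160 is batch 6; the batches hit are 6, 13.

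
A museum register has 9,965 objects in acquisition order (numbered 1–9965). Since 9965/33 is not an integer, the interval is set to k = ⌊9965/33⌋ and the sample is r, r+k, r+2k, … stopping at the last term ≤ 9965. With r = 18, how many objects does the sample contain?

34

k = ⌊9965/33⌋ = 301
Achieved size = ⌊(9965 − 18)/301⌋ + 1 = ⌊9947/301⌋ + 1 = 33 + 1 = 34
(last selection: 18 + 33×301 = 9951 ≤ 9965; next would be 10252 > 9965)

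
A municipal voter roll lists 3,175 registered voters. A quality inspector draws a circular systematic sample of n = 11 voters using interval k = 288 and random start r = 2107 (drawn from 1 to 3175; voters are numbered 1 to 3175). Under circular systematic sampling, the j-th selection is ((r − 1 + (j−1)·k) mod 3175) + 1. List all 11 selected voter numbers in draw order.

2107, 2395, 2683, 2971, 84, 372, 660, 948, 1236, 1524, 1812

Selection 1: 2107
Selection 2: 2107 + 288 = 2395
Selection 3: 2395 + 288 = 2683
Selection 4: 2683 + 288 = 2971
Selection 5: 2971 + 288 = 3259 → 3259 − 3175 = 84
Selection 6: 84 + 288 = 372
Selection 7: 372 + 288 = 660
Selection 8: 660 + 288 = 948
Selection 9: 948 + 288 = 1236
Selection 10: 1236 + 288 = 1524
Selection 11: 1524 + 288 = 1812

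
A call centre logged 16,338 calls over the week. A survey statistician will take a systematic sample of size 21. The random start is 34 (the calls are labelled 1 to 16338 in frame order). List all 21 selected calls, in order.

34, 812, 1590, 2368, 3146, 3924, 4702, 5480, 6258, 7036, 7814, 8592, 9370, 10148, 10926, 11704, 12482, 13260, 14038, 14816, 15594

k = N/n = 16338/21 = 778
call 1: 34
call 2: 34 + 778 = 812
call 3: 812 + 778 = 1590
call 4: 1590 + 778 = 2368
call 5: 2368 + 778 = 3146
call 6: 3146 + 778 = 3924
call 7: 3924 + 778 = 4702
call 8: 4702 + 778 = 5480
call 9: 5480 + 778 = 6258
call 10: 6258 + 778 = 7036
call 11: 7036 + 778 = 7814
call 12: 7814 + 778 = 8592
call 13: 8592 + 778 = 9370
call 14: 9370 + 778 = 10148
call 15: 10148 + 778 = 10926
call 16: 10926 + 778 = 11704
call 17: 11704 + 778 = 12482
call 18: 12482 + 778 = 13260
call 19: 13260 + 778 = 14038
call 20: 14038 + 778 = 14816
call 21: 14816 + 778 = 15594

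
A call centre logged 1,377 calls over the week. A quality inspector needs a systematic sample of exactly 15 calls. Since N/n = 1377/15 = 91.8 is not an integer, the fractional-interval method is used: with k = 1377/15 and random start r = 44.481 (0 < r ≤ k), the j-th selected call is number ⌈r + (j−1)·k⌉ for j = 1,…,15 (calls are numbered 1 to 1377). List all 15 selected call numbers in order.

j=1: r + 0k = 44.481 → ⌈·⌉ = 45
j=2: r + 1k = 136.281 → ⌈·⌉ = 137
j=3: r + 2k = 228.081 → ⌈·⌉ = 229
j=4: r + 3k = 319.881 → ⌈·⌉ = 320
j=5: r + 4k = 411.681 → ⌈·⌉ = 412
j=6: r + 5k = 503.481 → ⌈·⌉ = 504
j=7: r + 6k = 595.281 → ⌈·⌉ = 596
j=8: r + 7k = 687.081 → ⌈·⌉ = 688
j=9: r + 8k = 778.881 → ⌈·⌉ = 779
j=10: r + 9k = 870.681 → ⌈·⌉ = 871
j=11: r + 10k = 962.481 → ⌈·⌉ = 963
j=12: r + 11k = 1054.281 → ⌈·⌉ = 1055
j=13: r + 12k = 1146.081 → ⌈·⌉ = 1147
j=14: r + 13k = 1237.881 → ⌈·⌉ = 1238
j=15: r + 14k = 1329.681 → ⌈·⌉ = 1330

45, 137, 229, 320, 412, 504, 596, 688, 779, 871, 963, 1055, 1147, 1238, 1330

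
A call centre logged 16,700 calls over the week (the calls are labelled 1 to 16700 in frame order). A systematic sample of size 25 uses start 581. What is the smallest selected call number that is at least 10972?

k = 16700/25 = 668
Steps past start: ⌈(10972 − 581)/668⌉ = ⌈10391/668⌉ = 16
Selected call: 581 + 16×668 = 11269

11269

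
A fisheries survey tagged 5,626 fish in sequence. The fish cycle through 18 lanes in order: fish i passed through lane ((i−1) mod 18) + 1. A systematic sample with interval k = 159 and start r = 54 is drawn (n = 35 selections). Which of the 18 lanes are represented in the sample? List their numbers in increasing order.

3, 6, 9, 12, 15, 18

Consecutive selections differ by k = 159, so their lane numbers differ by 159 mod 18 = 15.
gcd(159, 18) = 3, so the sample visits 18/3 = 6 distinct residues mod 18.
Start 54 is lane 18; the lanes hit are 3, 6, 9, 12, 15, 18.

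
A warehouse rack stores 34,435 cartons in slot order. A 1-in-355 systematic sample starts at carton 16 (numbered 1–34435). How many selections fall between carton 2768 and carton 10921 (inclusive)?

k = 355
First selection ≥ 2768: 16 + ⌈(2768−16)/355⌉·355 = 16 + 8×355 = 2856
Last selection ≤ 10921: 16 + ⌊(10921−16)/355⌋·355 = 16 + 30×355 = 10666
Count = 30 − 8 + 1 = 23

23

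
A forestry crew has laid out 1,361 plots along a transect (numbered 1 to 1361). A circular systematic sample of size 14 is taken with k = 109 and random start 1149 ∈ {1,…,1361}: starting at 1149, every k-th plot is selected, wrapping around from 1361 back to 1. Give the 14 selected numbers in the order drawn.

Selection 1: 1149
Selection 2: 1149 + 109 = 1258
Selection 3: 1258 + 109 = 1367 → 1367 − 1361 = 6
Selection 4: 6 + 109 = 115
Selection 5: 115 + 109 = 224
Selection 6: 224 + 109 = 333
Selection 7: 333 + 109 = 442
Selection 8: 442 + 109 = 551
Selection 9: 551 + 109 = 660
Selection 10: 660 + 109 = 769
Selection 11: 769 + 109 = 878
Selection 12: 878 + 109 = 987
Selection 13: 987 + 109 = 1096
Selection 14: 1096 + 109 = 1205

1149, 1258, 6, 115, 224, 333, 442, 551, 660, 769, 878, 987, 1096, 1205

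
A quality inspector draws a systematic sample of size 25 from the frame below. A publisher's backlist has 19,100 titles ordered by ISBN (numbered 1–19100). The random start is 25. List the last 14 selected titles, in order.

8429, 9193, 9957, 10721, 11485, 12249, 13013, 13777, 14541, 15305, 16069, 16833, 17597, 18361

k = N/n = 19100/25 = 764
12th selection = 25 + 11×764 = 8429
13th: 8429 + 764 = 9193
14th: 9193 + 764 = 9957
15th: 9957 + 764 = 10721
16th: 10721 + 764 = 11485
17th: 11485 + 764 = 12249
18th: 12249 + 764 = 13013
19th: 13013 + 764 = 13777
20th: 13777 + 764 = 14541
21st: 14541 + 764 = 15305
22nd: 15305 + 764 = 16069
23rd: 16069 + 764 = 16833
24th: 16833 + 764 = 17597
25th: 17597 + 764 = 18361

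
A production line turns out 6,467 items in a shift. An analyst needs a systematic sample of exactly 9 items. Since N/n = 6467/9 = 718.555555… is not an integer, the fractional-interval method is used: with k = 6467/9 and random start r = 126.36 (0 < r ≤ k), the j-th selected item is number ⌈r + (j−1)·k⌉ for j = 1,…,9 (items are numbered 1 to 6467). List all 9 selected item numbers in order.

127, 845, 1564, 2283, 3001, 3720, 4438, 5157, 5875

j=1: r + 0k = 126.36 → ⌈·⌉ = 127
j=2: r + 1k = 844.915555… → ⌈·⌉ = 845
j=3: r + 2k = 1563.471111… → ⌈·⌉ = 1564
j=4: r + 3k = 2282.026666… → ⌈·⌉ = 2283
j=5: r + 4k = 3000.582222… → ⌈·⌉ = 3001
j=6: r + 5k = 3719.137777… → ⌈·⌉ = 3720
j=7: r + 6k = 4437.693333… → ⌈·⌉ = 4438
j=8: r + 7k = 5156.248888… → ⌈·⌉ = 5157
j=9: r + 8k = 5874.804444… → ⌈·⌉ = 5875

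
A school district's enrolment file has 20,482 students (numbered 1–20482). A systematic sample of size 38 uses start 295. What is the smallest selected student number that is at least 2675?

k = 20482/38 = 539
Steps past start: ⌈(2675 − 295)/539⌉ = ⌈2380/539⌉ = 5
Selected student: 295 + 5×539 = 2990

2990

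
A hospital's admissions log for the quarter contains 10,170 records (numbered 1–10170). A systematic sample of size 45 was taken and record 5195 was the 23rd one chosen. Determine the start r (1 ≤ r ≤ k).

k = 10170/45 = 226
r = 5195 − (23−1)×226 = 5195 − 4972 = 223

223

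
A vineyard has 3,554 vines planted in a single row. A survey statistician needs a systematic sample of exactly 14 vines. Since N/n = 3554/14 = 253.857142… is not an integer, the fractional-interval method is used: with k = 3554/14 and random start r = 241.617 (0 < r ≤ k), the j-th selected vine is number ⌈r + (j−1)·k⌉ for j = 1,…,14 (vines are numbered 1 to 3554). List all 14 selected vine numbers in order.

242, 496, 750, 1004, 1258, 1511, 1765, 2019, 2273, 2527, 2781, 3035, 3288, 3542

j=1: r + 0k = 241.617 → ⌈·⌉ = 242
j=2: r + 1k = 495.474142… → ⌈·⌉ = 496
j=3: r + 2k = 749.331285… → ⌈·⌉ = 750
j=4: r + 3k = 1003.188428… → ⌈·⌉ = 1004
j=5: r + 4k = 1257.045571… → ⌈·⌉ = 1258
j=6: r + 5k = 1510.902714… → ⌈·⌉ = 1511
j=7: r + 6k = 1764.759857… → ⌈·⌉ = 1765
j=8: r + 7k = 2018.617 → ⌈·⌉ = 2019
j=9: r + 8k = 2272.474142… → ⌈·⌉ = 2273
j=10: r + 9k = 2526.331285… → ⌈·⌉ = 2527
j=11: r + 10k = 2780.188428… → ⌈·⌉ = 2781
j=12: r + 11k = 3034.045571… → ⌈·⌉ = 3035
j=13: r + 12k = 3287.902714… → ⌈·⌉ = 3288
j=14: r + 13k = 3541.759857… → ⌈·⌉ = 3542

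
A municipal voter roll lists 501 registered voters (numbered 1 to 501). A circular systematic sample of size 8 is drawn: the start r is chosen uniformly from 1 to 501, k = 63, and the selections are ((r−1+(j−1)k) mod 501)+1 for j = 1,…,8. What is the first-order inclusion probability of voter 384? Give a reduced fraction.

For each position j, as r ranges over 1…501 the j-th selection hits every voter exactly once, so voter 384 is selected for exactly 8 of the 501 starts.
Inclusion probability = 8/501.

8/501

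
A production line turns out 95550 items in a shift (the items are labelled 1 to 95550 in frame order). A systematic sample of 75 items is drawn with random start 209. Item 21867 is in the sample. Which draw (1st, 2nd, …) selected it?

k = 95550/75 = 1274
position = (21867 − 209)/1274 + 1 = 21658/1274 + 1 = 17 + 1 = 18

18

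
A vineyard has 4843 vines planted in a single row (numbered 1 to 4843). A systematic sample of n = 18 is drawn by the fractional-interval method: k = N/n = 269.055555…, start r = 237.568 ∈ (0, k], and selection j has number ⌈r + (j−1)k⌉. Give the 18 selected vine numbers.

j=1: r + 0k = 237.568 → ⌈·⌉ = 238
j=2: r + 1k = 506.623555… → ⌈·⌉ = 507
j=3: r + 2k = 775.679111… → ⌈·⌉ = 776
j=4: r + 3k = 1044.734666… → ⌈·⌉ = 1045
j=5: r + 4k = 1313.790222… → ⌈·⌉ = 1314
j=6: r + 5k = 1582.845777… → ⌈·⌉ = 1583
j=7: r + 6k = 1851.901333… → ⌈·⌉ = 1852
j=8: r + 7k = 2120.956888… → ⌈·⌉ = 2121
j=9: r + 8k = 2390.012444… → ⌈·⌉ = 2391
j=10: r + 9k = 2659.068 → ⌈·⌉ = 2660
j=11: r + 10k = 2928.123555… → ⌈·⌉ = 2929
j=12: r + 11k = 3197.179111… → ⌈·⌉ = 3198
j=13: r + 12k = 3466.234666… → ⌈·⌉ = 3467
j=14: r + 13k = 3735.290222… → ⌈·⌉ = 3736
j=15: r + 14k = 4004.345777… → ⌈·⌉ = 4005
j=16: r + 15k = 4273.401333… → ⌈·⌉ = 4274
j=17: r + 16k = 4542.456888… → ⌈·⌉ = 4543
j=18: r + 17k = 4811.512444… → ⌈·⌉ = 4812

238, 507, 776, 1045, 1314, 1583, 1852, 2121, 2391, 2660, 2929, 3198, 3467, 3736, 4005, 4274, 4543, 4812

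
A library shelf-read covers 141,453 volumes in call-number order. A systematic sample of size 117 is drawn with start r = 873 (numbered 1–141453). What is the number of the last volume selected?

141117

k = 141453/117 = 1209
117th selection = r + (117−1)·k = 873 + 116×1209 = 873 + 140244 = 141117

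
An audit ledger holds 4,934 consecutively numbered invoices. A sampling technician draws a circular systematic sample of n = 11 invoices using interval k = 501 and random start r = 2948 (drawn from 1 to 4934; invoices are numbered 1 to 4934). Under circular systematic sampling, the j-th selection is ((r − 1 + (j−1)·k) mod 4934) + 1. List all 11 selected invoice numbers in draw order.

Selection 1: 2948
Selection 2: 2948 + 501 = 3449
Selection 3: 3449 + 501 = 3950
Selection 4: 3950 + 501 = 4451
Selection 5: 4451 + 501 = 4952 → 4952 − 4934 = 18
Selection 6: 18 + 501 = 519
Selection 7: 519 + 501 = 1020
Selection 8: 1020 + 501 = 1521
Selection 9: 1521 + 501 = 2022
Selection 10: 2022 + 501 = 2523
Selection 11: 2523 + 501 = 3024

2948, 3449, 3950, 4451, 18, 519, 1020, 1521, 2022, 2523, 3024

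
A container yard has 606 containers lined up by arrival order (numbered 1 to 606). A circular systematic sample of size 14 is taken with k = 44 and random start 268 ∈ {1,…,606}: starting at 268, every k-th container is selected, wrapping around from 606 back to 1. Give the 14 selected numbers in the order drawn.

Selection 1: 268
Selection 2: 268 + 44 = 312
Selection 3: 312 + 44 = 356
Selection 4: 356 + 44 = 400
Selection 5: 400 + 44 = 444
Selection 6: 444 + 44 = 488
Selection 7: 488 + 44 = 532
Selection 8: 532 + 44 = 576
Selection 9: 576 + 44 = 620 → 620 − 606 = 14
Selection 10: 14 + 44 = 58
Selection 11: 58 + 44 = 102
Selection 12: 102 + 44 = 146
Selection 13: 146 + 44 = 190
Selection 14: 190 + 44 = 234

268, 312, 356, 400, 444, 488, 532, 576, 14, 58, 102, 146, 190, 234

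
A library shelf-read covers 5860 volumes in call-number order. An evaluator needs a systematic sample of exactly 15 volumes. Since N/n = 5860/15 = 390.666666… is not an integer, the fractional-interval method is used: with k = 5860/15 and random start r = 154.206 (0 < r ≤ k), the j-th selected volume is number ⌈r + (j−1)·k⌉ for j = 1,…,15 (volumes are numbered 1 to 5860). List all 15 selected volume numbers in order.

155, 545, 936, 1327, 1717, 2108, 2499, 2889, 3280, 3671, 4061, 4452, 4843, 5233, 5624

j=1: r + 0k = 154.206 → ⌈·⌉ = 155
j=2: r + 1k = 544.872666… → ⌈·⌉ = 545
j=3: r + 2k = 935.539333… → ⌈·⌉ = 936
j=4: r + 3k = 1326.206 → ⌈·⌉ = 1327
j=5: r + 4k = 1716.872666… → ⌈·⌉ = 1717
j=6: r + 5k = 2107.539333… → ⌈·⌉ = 2108
j=7: r + 6k = 2498.206 → ⌈·⌉ = 2499
j=8: r + 7k = 2888.872666… → ⌈·⌉ = 2889
j=9: r + 8k = 3279.539333… → ⌈·⌉ = 3280
j=10: r + 9k = 3670.206 → ⌈·⌉ = 3671
j=11: r + 10k = 4060.872666… → ⌈·⌉ = 4061
j=12: r + 11k = 4451.539333… → ⌈·⌉ = 4452
j=13: r + 12k = 4842.206 → ⌈·⌉ = 4843
j=14: r + 13k = 5232.872666… → ⌈·⌉ = 5233
j=15: r + 14k = 5623.539333… → ⌈·⌉ = 5624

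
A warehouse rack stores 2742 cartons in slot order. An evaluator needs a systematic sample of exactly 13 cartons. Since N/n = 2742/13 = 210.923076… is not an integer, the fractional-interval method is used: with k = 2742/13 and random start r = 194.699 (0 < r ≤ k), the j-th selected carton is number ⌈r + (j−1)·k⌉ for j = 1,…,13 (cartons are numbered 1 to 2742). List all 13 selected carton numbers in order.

j=1: r + 0k = 194.699 → ⌈·⌉ = 195
j=2: r + 1k = 405.622076… → ⌈·⌉ = 406
j=3: r + 2k = 616.545153… → ⌈·⌉ = 617
j=4: r + 3k = 827.468230… → ⌈·⌉ = 828
j=5: r + 4k = 1038.391307… → ⌈·⌉ = 1039
j=6: r + 5k = 1249.314384… → ⌈·⌉ = 1250
j=7: r + 6k = 1460.237461… → ⌈·⌉ = 1461
j=8: r + 7k = 1671.160538… → ⌈·⌉ = 1672
j=9: r + 8k = 1882.083615… → ⌈·⌉ = 1883
j=10: r + 9k = 2093.006692… → ⌈·⌉ = 2094
j=11: r + 10k = 2303.929769… → ⌈·⌉ = 2304
j=12: r + 11k = 2514.852846… → ⌈·⌉ = 2515
j=13: r + 12k = 2725.775923… → ⌈·⌉ = 2726

195, 406, 617, 828, 1039, 1250, 1461, 1672, 1883, 2094, 2304, 2515, 2726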